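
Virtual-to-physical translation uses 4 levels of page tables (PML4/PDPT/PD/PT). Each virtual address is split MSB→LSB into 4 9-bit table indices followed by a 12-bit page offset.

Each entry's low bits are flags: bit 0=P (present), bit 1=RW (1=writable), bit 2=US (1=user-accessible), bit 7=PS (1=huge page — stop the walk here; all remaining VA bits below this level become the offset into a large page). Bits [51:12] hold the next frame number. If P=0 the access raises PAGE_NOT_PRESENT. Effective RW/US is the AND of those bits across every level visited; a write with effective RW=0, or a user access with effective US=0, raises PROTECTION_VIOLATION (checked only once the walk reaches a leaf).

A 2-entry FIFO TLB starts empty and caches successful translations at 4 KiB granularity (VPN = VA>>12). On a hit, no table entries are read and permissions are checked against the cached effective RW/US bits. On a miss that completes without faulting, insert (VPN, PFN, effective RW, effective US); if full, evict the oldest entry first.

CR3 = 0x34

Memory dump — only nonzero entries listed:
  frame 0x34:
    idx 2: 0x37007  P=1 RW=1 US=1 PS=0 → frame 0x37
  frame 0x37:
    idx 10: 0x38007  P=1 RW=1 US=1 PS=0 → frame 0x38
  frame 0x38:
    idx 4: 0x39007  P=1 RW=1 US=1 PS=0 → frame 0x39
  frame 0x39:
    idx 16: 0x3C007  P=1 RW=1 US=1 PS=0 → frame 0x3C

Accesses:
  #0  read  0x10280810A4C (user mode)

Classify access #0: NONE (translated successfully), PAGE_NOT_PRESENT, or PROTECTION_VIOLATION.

Walk each access:
#0 VA=0x10280810A4C (r,user):
  L0: frame=0x34 idx=2 entry=0x37007 [P=1 RW=1 US=1 PS=0]
  L1: frame=0x37 idx=10 entry=0x38007 [P=1 RW=1 US=1 PS=0]
  L2: frame=0x38 idx=4 entry=0x39007 [P=1 RW=1 US=1 PS=0]
  L3: frame=0x39 idx=16 entry=0x3C007 [P=1 RW=1 US=1 PS=0]
  ⇒ phys 0x3CA4C  [4 reads]

Access #0 fault: NONE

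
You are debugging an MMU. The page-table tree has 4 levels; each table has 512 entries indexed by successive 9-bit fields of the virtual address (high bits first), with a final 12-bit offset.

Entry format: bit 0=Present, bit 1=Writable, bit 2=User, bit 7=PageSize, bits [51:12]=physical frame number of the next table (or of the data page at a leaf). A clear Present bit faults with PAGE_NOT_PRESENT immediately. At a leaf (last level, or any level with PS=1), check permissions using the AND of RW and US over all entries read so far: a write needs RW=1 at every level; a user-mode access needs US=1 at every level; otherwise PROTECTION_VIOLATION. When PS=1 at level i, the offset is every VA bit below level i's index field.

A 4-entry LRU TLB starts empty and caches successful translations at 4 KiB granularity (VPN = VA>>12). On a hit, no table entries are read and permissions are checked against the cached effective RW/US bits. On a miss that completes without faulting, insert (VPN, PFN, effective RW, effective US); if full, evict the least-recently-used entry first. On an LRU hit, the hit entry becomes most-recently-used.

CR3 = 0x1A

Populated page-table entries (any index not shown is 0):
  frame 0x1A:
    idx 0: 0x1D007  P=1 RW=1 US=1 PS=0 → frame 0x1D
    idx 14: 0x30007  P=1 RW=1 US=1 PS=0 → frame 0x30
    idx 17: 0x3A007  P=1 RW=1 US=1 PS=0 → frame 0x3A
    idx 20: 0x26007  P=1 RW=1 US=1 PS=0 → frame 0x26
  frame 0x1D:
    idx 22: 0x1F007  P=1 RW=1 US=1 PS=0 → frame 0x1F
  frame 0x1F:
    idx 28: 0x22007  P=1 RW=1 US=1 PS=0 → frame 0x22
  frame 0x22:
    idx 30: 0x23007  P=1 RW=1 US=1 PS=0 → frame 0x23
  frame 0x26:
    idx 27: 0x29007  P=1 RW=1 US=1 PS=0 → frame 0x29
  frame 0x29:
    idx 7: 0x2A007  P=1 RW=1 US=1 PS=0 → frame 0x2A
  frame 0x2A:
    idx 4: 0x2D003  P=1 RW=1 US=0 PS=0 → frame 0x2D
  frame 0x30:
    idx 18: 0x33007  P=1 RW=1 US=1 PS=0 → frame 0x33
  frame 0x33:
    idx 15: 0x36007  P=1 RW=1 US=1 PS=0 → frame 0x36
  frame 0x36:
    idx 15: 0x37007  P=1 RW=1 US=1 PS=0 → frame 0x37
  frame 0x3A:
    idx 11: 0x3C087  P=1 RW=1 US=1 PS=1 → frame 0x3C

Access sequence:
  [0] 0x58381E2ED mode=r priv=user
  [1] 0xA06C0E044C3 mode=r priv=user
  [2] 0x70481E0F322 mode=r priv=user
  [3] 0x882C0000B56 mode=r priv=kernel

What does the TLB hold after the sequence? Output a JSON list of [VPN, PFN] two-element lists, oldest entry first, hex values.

Trace:
#0 VA=0x58381E2ED (r,user):
  L0 @0x1A[0] → 0x1D007  P=1,RW=1,US=1,PS=0
  L1 @0x1D[22] → 0x1F007  P=1,RW=1,US=1,PS=0
  L2 @0x1F[28] → 0x22007  P=1,RW=1,US=1,PS=0
  L3 @0x22[30] → 0x23007  P=1,RW=1,US=1,PS=0
  ⇒ phys 0x232ED  [4 reads]
#1 VA=0xA06C0E044C3 (r,user):
  L0 @0x1A[20] → 0x26007  P=1,RW=1,US=1,PS=0
  L1 @0x26[27] → 0x29007  P=1,RW=1,US=1,PS=0
  L2 @0x29[7] → 0x2A007  P=1,RW=1,US=1,PS=0
  L3 @0x2A[4] → 0x2D003  P=1,RW=1,US=0,PS=0
  ✗ PROTECTION_VIOLATION  [4 reads]
#2 VA=0x70481E0F322 (r,user):
  L0 @0x1A[14] → 0x30007  P=1,RW=1,US=1,PS=0
  L1 @0x30[18] → 0x33007  P=1,RW=1,US=1,PS=0
  L2 @0x33[15] → 0x36007  P=1,RW=1,US=1,PS=0
  L3 @0x36[15] → 0x37007  P=1,RW=1,US=1,PS=0
  ⇒ phys 0x37322  [4 reads]
#3 VA=0x882C0000B56 (r,kernel):
  L0 @0x1A[17] → 0x3A007  P=1,RW=1,US=1,PS=0
  L1 @0x3A[11] → 0x3C087  P=1,RW=1,US=1,PS=1
  ⇒ phys 0x3CB56 (huge @L1)  [2 reads]

TLB: [["0x58381E", "0x23"], ["0x70481E0F", "0x37"], ["0x882C0000", "0x3C"]]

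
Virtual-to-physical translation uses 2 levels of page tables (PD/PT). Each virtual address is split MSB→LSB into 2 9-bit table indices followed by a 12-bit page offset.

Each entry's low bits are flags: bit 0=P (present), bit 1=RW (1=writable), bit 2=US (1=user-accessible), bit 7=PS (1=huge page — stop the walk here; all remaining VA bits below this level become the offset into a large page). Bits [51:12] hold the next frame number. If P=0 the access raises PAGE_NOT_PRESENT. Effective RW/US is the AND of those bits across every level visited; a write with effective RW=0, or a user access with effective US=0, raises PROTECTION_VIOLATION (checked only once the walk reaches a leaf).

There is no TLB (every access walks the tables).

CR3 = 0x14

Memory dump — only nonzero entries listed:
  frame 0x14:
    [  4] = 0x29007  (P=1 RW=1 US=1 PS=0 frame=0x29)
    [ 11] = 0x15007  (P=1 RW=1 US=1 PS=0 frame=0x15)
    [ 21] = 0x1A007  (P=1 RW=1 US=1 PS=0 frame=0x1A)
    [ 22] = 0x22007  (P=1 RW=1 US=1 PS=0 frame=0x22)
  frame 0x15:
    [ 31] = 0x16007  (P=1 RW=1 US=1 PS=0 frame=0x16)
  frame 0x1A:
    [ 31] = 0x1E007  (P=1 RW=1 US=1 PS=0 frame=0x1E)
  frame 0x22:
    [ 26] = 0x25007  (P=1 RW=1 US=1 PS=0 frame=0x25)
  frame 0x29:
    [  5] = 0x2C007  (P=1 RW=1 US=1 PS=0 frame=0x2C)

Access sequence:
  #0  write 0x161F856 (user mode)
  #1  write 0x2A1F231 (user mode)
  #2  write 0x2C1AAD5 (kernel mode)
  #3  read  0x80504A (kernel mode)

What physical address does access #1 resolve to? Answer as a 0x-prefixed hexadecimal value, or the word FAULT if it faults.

Trace:
#0 VA=0x161F856 (w,user):
  L0: frame=0x14 idx=11 entry=0x15007 [P=1 RW=1 US=1 PS=0]
  L1: frame=0x15 idx=31 entry=0x16007 [P=1 RW=1 US=1 PS=0]
  ✓ 0x16856  — 2 lookups
#1 VA=0x2A1F231 (w,user):
  L0: frame=0x14 idx=21 entry=0x1A007 [P=1 RW=1 US=1 PS=0]
  L1: frame=0x1A idx=31 entry=0x1E007 [P=1 RW=1 US=1 PS=0]
  ✓ 0x1E231  — 2 lookups
#2 VA=0x2C1AAD5 (w,kernel):
  L0: frame=0x14 idx=22 entry=0x22007 [P=1 RW=1 US=1 PS=0]
  L1: frame=0x22 idx=26 entry=0x25007 [P=1 RW=1 US=1 PS=0]
  ✓ 0x25AD5  — 2 lookups
#3 VA=0x80504A (r,kernel):
  L0: frame=0x14 idx=4 entry=0x29007 [P=1 RW=1 US=1 PS=0]
  L1: frame=0x29 idx=5 entry=0x2C007 [P=1 RW=1 US=1 PS=0]
  ✓ 0x2C04A  — 2 lookups

Access #1 PA: 0x1E231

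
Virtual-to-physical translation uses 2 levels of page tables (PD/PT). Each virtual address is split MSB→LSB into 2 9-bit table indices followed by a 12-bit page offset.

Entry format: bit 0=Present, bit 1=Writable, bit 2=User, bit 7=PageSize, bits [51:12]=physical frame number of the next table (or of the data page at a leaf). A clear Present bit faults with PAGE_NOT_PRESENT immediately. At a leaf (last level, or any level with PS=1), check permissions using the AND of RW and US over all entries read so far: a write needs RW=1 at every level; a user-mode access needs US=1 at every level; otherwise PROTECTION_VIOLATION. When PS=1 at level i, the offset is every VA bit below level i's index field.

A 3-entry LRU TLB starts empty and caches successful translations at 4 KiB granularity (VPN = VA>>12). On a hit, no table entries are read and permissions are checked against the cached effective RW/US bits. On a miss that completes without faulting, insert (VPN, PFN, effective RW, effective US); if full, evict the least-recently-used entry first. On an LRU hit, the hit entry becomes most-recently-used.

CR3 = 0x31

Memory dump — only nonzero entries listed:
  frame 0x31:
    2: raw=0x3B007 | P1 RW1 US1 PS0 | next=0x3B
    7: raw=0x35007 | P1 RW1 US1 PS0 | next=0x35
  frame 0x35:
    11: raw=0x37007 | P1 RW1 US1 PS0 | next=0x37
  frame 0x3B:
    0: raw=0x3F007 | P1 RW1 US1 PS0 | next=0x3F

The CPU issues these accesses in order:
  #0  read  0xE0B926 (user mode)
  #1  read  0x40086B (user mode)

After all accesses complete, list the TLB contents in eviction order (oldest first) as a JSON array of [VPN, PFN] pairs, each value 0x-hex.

Walk each access:
#0 VA=0xE0B926 (r,user):
  L0 @0x31[7] → 0x35007  P=1,RW=1,US=1,PS=0
  L1 @0x35[11] → 0x37007  P=1,RW=1,US=1,PS=0
  → PA=0x37926  (2 entries read)
#1 VA=0x40086B (r,user):
  L0 @0x31[2] → 0x3B007  P=1,RW=1,US=1,PS=0
  L1 @0x3B[0] → 0x3F007  P=1,RW=1,US=1,PS=0
  → PA=0x3F86B  (2 entries read)

TLB: [["0xE0B", "0x37"], ["0x400", "0x3F"]]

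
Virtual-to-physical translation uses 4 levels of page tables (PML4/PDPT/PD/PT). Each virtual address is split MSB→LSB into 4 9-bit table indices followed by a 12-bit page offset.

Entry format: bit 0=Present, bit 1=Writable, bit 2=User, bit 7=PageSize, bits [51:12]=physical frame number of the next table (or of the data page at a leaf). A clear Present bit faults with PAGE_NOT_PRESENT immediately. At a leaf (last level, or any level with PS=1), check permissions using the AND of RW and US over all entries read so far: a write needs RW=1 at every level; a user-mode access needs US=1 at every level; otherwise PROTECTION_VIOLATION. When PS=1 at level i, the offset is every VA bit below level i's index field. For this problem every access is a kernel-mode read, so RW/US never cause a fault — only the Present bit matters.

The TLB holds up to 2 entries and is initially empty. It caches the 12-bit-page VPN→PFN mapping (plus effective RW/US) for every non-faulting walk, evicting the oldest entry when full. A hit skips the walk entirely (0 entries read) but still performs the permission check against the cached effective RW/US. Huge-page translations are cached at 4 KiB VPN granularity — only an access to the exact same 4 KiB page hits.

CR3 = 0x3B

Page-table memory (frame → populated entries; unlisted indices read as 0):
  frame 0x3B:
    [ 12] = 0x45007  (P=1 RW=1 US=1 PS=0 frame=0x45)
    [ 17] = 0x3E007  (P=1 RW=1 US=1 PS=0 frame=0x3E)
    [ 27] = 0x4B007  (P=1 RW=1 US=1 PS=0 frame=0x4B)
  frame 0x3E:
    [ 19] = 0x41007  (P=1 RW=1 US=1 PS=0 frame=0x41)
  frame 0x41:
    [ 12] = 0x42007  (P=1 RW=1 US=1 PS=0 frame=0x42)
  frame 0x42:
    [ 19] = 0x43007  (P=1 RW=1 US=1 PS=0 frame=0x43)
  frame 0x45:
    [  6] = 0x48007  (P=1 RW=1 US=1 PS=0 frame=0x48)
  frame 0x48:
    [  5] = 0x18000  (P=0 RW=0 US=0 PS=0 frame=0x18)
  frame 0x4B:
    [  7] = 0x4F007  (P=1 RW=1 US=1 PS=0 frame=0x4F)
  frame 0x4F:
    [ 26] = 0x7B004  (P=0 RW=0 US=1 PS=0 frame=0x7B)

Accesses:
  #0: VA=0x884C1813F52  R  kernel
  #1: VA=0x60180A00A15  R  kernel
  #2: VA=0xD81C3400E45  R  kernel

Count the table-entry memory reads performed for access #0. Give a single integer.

Per-access translation:
#0 VA=0x884C1813F52 (r,kernel):
  [0] read 0x3B idx=17: raw=0x3E007 flags P=1 W=1 U=1 S=0
  [1] read 0x3E idx=19: raw=0x41007 flags P=1 W=1 U=1 S=0
  [2] read 0x41 idx=12: raw=0x42007 flags P=1 W=1 U=1 S=0
  [3] read 0x42 idx=19: raw=0x43007 flags P=1 W=1 U=1 S=0
  ✓ 0x43F52  — 4 lookups
#1 VA=0x60180A00A15 (r,kernel):
  [0] read 0x3B idx=12: raw=0x45007 flags P=1 W=1 U=1 S=0
  [1] read 0x45 idx=6: raw=0x48007 flags P=1 W=1 U=1 S=0
  [2] read 0x48 idx=5: raw=0x18000 flags P=0 W=0 U=0 S=0
  → PAGE_NOT_PRESENT  (3 entries read)
#2 VA=0xD81C3400E45 (r,kernel):
  [0] read 0x3B idx=27: raw=0x4B007 flags P=1 W=1 U=1 S=0
  [1] read 0x4B idx=7: raw=0x4F007 flags P=1 W=1 U=1 S=0
  [2] read 0x4F idx=26: raw=0x7B004 flags P=0 W=0 U=1 S=0
  → PAGE_NOT_PRESENT  (3 entries read)

Entries read for #0: 4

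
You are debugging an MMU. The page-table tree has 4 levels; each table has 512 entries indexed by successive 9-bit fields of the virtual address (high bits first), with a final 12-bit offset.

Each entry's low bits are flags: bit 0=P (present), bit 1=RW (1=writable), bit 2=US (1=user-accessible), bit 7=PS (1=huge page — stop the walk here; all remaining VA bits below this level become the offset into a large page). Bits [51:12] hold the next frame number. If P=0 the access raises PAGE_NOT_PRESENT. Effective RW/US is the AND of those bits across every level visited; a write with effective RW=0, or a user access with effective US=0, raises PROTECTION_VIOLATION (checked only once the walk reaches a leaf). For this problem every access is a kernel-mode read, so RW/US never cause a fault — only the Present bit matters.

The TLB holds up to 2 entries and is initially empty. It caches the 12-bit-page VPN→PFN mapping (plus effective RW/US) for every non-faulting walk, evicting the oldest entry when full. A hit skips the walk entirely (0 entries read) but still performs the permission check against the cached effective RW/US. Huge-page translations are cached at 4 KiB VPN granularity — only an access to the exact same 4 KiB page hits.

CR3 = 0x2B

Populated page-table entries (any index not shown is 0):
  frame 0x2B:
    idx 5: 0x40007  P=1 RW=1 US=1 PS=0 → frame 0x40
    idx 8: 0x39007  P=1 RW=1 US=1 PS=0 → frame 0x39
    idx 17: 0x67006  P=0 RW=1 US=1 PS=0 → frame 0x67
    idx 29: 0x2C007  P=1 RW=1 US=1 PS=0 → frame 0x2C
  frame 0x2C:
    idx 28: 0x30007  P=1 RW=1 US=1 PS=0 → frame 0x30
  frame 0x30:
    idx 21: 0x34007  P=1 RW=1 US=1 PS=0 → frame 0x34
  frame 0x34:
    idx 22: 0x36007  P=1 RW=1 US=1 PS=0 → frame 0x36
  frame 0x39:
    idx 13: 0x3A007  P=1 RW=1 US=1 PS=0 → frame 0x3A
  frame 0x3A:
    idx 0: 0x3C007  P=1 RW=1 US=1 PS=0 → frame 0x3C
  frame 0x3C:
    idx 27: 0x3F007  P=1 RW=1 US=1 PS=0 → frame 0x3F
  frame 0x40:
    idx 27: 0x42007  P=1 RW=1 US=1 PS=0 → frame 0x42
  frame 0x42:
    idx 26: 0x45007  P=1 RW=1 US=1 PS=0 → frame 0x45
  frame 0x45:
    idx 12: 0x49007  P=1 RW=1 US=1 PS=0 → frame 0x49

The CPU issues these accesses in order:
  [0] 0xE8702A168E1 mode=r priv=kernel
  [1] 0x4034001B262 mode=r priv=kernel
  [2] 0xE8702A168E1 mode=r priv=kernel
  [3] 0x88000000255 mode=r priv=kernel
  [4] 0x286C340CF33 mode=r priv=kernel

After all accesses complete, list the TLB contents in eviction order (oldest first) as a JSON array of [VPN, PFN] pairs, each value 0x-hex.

Per-access translation:
#0 VA=0xE8702A168E1 (r,kernel):
  L0: frame=0x2B idx=29 entry=0x2C007 [P=1 RW=1 US=1 PS=0]
  L1: frame=0x2C idx=28 entry=0x30007 [P=1 RW=1 US=1 PS=0]
  L2: frame=0x30 idx=21 entry=0x34007 [P=1 RW=1 US=1 PS=0]
  L3: frame=0x34 idx=22 entry=0x36007 [P=1 RW=1 US=1 PS=0]
  → PA=0x368E1  (4 entries read)
#1 VA=0x4034001B262 (r,kernel):
  L0: frame=0x2B idx=8 entry=0x39007 [P=1 RW=1 US=1 PS=0]
  L1: frame=0x39 idx=13 entry=0x3A007 [P=1 RW=1 US=1 PS=0]
  L2: frame=0x3A idx=0 entry=0x3C007 [P=1 RW=1 US=1 PS=0]
  L3: frame=0x3C idx=27 entry=0x3F007 [P=1 RW=1 US=1 PS=0]
  → PA=0x3F262  (4 entries read)
#2 VA=0xE8702A168E1 (r,kernel):
  TLB hit vpn=0xE8702A16 → PA=0x368E1
#3 VA=0x88000000255 (r,kernel):
  L0: frame=0x2B idx=17 entry=0x67006 [P=0 RW=1 US=1 PS=0]
  → PAGE_NOT_PRESENT  (1 entries read)
#4 VA=0x286C340CF33 (r,kernel):
  L0: frame=0x2B idx=5 entry=0x40007 [P=1 RW=1 US=1 PS=0]
  L1: frame=0x40 idx=27 entry=0x42007 [P=1 RW=1 US=1 PS=0]
  L2: frame=0x42 idx=26 entry=0x45007 [P=1 RW=1 US=1 PS=0]
  L3: frame=0x45 idx=12 entry=0x49007 [P=1 RW=1 US=1 PS=0]
  → PA=0x49F33  (4 entries read)

TLB: [["0x4034001B", "0x3F"], ["0x286C340C", "0x49"]]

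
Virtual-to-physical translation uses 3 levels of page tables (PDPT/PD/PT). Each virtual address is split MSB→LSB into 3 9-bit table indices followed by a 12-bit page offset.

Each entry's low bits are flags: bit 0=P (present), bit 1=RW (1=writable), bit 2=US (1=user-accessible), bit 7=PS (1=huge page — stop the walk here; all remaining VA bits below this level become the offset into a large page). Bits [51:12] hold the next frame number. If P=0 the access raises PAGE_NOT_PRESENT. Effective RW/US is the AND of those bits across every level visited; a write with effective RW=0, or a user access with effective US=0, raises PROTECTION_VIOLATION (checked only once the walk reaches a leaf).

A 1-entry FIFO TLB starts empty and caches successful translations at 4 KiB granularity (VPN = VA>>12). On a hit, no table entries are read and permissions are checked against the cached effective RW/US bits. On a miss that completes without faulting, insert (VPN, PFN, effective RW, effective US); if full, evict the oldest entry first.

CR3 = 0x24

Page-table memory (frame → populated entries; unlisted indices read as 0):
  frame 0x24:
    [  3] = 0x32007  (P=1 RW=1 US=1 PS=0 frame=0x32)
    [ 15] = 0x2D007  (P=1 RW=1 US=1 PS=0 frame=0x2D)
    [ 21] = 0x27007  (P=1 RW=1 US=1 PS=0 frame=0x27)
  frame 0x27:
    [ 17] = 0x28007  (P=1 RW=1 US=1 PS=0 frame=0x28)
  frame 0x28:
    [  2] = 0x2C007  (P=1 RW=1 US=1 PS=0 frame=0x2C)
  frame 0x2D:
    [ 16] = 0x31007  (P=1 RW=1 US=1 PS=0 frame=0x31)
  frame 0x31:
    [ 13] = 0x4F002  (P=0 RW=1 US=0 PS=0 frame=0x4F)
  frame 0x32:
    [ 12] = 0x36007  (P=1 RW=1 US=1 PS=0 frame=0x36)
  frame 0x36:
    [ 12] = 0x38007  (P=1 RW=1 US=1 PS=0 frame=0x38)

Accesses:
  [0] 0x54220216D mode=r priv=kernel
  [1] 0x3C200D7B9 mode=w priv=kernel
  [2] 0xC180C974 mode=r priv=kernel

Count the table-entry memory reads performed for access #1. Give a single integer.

Per-access translation:
#0 VA=0x54220216D (r,kernel):
  [0] read 0x24 idx=21: raw=0x27007 flags P=1 W=1 U=1 S=0
  [1] read 0x27 idx=17: raw=0x28007 flags P=1 W=1 U=1 S=0
  [2] read 0x28 idx=2: raw=0x2C007 flags P=1 W=1 U=1 S=0
  ✓ 0x2C16D  — 3 lookups
#1 VA=0x3C200D7B9 (w,kernel):
  [0] read 0x24 idx=15: raw=0x2D007 flags P=1 W=1 U=1 S=0
  [1] read 0x2D idx=16: raw=0x31007 flags P=1 W=1 U=1 S=0
  [2] read 0x31 idx=13: raw=0x4F002 flags P=0 W=1 U=0 S=0
  ✗ PAGE_NOT_PRESENT  [3 reads]
#2 VA=0xC180C974 (r,kernel):
  [0] read 0x24 idx=3: raw=0x32007 flags P=1 W=1 U=1 S=0
  [1] read 0x32 idx=12: raw=0x36007 flags P=1 W=1 U=1 S=0
  [2] read 0x36 idx=12: raw=0x38007 flags P=1 W=1 U=1 S=0
  ✓ 0x38974  — 3 lookups

Entries read for #1: 3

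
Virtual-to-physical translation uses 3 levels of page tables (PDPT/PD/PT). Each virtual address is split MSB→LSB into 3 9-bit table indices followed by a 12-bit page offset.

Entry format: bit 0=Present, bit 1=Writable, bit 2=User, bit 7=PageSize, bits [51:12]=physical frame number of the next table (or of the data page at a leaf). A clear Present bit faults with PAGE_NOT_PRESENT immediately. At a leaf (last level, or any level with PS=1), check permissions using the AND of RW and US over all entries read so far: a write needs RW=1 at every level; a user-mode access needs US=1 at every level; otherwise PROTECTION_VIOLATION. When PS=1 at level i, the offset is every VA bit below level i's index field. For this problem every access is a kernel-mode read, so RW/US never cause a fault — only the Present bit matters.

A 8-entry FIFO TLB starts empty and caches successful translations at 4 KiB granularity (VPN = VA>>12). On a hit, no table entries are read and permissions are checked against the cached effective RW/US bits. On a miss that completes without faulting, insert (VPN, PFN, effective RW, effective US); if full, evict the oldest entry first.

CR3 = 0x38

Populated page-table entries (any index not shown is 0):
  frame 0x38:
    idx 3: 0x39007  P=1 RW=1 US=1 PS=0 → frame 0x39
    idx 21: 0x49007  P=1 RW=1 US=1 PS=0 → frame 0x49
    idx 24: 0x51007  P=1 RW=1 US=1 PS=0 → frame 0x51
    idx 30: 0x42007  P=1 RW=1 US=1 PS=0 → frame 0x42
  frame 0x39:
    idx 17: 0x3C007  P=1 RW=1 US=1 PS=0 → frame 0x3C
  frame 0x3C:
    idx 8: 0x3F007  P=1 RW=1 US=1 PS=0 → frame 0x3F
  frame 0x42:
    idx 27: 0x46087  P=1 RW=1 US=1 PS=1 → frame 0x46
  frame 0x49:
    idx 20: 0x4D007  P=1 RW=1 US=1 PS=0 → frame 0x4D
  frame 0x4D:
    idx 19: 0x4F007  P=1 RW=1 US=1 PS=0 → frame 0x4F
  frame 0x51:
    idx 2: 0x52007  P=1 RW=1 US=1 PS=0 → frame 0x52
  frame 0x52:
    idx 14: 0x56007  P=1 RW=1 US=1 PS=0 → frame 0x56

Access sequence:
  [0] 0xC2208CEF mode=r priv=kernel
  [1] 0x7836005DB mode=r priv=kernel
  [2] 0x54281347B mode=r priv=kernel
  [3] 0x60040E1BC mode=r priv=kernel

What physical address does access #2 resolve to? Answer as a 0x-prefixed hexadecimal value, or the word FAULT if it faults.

Walk each access:
#0 VA=0xC2208CEF (r,kernel):
  [0] read 0x38 idx=3: raw=0x39007 flags P=1 W=1 U=1 S=0
  [1] read 0x39 idx=17: raw=0x3C007 flags P=1 W=1 U=1 S=0
  [2] read 0x3C idx=8: raw=0x3F007 flags P=1 W=1 U=1 S=0
  → PA=0x3FCEF  (3 entries read)
#1 VA=0x7836005DB (r,kernel):
  [0] read 0x38 idx=30: raw=0x42007 flags P=1 W=1 U=1 S=0
  [1] read 0x42 idx=27: raw=0x46087 flags P=1 W=1 U=1 S=1
  → PA=0x465DB (huge @L1)  (2 entries read)
#2 VA=0x54281347B (r,kernel):
  [0] read 0x38 idx=21: raw=0x49007 flags P=1 W=1 U=1 S=0
  [1] read 0x49 idx=20: raw=0x4D007 flags P=1 W=1 U=1 S=0
  [2] read 0x4D idx=19: raw=0x4F007 flags P=1 W=1 U=1 S=0
  → PA=0x4F47B  (3 entries read)
#3 VA=0x60040E1BC (r,kernel):
  [0] read 0x38 idx=24: raw=0x51007 flags P=1 W=1 U=1 S=0
  [1] read 0x51 idx=2: raw=0x52007 flags P=1 W=1 U=1 S=0
  [2] read 0x52 idx=14: raw=0x56007 flags P=1 W=1 U=1 S=0
  → PA=0x561BC  (3 entries read)

Access #2 PA: 0x4F47B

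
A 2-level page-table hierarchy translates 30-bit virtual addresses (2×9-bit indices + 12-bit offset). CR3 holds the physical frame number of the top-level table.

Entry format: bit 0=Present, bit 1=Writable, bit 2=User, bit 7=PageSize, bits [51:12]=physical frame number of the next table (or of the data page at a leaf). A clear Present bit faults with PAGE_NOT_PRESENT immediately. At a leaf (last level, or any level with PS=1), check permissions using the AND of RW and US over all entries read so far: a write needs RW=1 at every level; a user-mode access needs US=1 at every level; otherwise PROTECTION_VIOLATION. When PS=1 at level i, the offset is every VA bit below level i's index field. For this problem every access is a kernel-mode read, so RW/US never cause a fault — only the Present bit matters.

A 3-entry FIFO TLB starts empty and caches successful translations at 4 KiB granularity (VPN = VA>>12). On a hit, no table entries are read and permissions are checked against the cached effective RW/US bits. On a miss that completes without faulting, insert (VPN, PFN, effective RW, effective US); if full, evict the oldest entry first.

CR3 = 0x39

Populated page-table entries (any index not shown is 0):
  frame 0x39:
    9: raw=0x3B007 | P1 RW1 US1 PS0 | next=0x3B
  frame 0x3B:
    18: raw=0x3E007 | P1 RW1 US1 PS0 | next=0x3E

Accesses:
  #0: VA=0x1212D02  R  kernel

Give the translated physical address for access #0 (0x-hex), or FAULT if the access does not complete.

Walk each access:
#0 VA=0x1212D02 (r,kernel):
  lvl0: tbl 0x39, slot 9 ⇒ 0x3B007 (P1/RW1/US1/PS0)
  lvl1: tbl 0x3B, slot 18 ⇒ 0x3E007 (P1/RW1/US1/PS0)
  ✓ 0x3ED02  — 2 lookups

Access #0 PA: 0x3ED02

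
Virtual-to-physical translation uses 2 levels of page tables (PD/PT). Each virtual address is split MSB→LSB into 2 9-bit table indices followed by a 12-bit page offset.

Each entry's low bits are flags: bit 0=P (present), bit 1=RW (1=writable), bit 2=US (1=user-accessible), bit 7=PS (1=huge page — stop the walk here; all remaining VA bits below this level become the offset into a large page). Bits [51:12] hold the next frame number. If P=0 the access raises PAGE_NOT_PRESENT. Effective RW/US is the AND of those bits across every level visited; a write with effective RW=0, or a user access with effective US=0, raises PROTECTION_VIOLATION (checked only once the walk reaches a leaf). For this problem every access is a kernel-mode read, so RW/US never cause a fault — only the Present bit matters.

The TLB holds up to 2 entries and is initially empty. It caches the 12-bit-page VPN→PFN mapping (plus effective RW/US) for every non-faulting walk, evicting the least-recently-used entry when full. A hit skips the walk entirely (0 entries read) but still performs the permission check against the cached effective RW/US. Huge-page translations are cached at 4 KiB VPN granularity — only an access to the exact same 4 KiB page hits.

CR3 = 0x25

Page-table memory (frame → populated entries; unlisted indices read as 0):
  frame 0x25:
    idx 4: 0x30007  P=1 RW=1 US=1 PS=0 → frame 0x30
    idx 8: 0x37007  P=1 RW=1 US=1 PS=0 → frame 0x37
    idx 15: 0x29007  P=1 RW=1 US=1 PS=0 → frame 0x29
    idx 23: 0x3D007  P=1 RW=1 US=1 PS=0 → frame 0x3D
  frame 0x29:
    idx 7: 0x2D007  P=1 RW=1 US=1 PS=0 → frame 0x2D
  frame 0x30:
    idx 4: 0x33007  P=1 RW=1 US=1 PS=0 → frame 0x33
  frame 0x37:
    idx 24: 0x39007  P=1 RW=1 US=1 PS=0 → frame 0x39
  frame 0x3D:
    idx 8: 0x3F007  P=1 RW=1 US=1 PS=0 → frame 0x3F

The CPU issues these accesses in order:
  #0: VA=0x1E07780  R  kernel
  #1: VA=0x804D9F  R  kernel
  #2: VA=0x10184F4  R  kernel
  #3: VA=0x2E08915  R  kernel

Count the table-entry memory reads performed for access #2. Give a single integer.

Walk each access:
#0 VA=0x1E07780 (r,kernel):
  lvl0: tbl 0x25, slot 15 ⇒ 0x29007 (P1/RW1/US1/PS0)
  lvl1: tbl 0x29, slot 7 ⇒ 0x2D007 (P1/RW1/US1/PS0)
  ✓ 0x2D780  — 2 lookups
#1 VA=0x804D9F (r,kernel):
  lvl0: tbl 0x25, slot 4 ⇒ 0x30007 (P1/RW1/US1/PS0)
  lvl1: tbl 0x30, slot 4 ⇒ 0x33007 (P1/RW1/US1/PS0)
  ✓ 0x33D9F  — 2 lookups
#2 VA=0x10184F4 (r,kernel):
  lvl0: tbl 0x25, slot 8 ⇒ 0x37007 (P1/RW1/US1/PS0)
  lvl1: tbl 0x37, slot 24 ⇒ 0x39007 (P1/RW1/US1/PS0)
  ✓ 0x394F4  — 2 lookups
#3 VA=0x2E08915 (r,kernel):
  lvl0: tbl 0x25, slot 23 ⇒ 0x3D007 (P1/RW1/US1/PS0)
  lvl1: tbl 0x3D, slot 8 ⇒ 0x3F007 (P1/RW1/US1/PS0)
  ✓ 0x3F915  — 2 lookups

Entries read for #2: 2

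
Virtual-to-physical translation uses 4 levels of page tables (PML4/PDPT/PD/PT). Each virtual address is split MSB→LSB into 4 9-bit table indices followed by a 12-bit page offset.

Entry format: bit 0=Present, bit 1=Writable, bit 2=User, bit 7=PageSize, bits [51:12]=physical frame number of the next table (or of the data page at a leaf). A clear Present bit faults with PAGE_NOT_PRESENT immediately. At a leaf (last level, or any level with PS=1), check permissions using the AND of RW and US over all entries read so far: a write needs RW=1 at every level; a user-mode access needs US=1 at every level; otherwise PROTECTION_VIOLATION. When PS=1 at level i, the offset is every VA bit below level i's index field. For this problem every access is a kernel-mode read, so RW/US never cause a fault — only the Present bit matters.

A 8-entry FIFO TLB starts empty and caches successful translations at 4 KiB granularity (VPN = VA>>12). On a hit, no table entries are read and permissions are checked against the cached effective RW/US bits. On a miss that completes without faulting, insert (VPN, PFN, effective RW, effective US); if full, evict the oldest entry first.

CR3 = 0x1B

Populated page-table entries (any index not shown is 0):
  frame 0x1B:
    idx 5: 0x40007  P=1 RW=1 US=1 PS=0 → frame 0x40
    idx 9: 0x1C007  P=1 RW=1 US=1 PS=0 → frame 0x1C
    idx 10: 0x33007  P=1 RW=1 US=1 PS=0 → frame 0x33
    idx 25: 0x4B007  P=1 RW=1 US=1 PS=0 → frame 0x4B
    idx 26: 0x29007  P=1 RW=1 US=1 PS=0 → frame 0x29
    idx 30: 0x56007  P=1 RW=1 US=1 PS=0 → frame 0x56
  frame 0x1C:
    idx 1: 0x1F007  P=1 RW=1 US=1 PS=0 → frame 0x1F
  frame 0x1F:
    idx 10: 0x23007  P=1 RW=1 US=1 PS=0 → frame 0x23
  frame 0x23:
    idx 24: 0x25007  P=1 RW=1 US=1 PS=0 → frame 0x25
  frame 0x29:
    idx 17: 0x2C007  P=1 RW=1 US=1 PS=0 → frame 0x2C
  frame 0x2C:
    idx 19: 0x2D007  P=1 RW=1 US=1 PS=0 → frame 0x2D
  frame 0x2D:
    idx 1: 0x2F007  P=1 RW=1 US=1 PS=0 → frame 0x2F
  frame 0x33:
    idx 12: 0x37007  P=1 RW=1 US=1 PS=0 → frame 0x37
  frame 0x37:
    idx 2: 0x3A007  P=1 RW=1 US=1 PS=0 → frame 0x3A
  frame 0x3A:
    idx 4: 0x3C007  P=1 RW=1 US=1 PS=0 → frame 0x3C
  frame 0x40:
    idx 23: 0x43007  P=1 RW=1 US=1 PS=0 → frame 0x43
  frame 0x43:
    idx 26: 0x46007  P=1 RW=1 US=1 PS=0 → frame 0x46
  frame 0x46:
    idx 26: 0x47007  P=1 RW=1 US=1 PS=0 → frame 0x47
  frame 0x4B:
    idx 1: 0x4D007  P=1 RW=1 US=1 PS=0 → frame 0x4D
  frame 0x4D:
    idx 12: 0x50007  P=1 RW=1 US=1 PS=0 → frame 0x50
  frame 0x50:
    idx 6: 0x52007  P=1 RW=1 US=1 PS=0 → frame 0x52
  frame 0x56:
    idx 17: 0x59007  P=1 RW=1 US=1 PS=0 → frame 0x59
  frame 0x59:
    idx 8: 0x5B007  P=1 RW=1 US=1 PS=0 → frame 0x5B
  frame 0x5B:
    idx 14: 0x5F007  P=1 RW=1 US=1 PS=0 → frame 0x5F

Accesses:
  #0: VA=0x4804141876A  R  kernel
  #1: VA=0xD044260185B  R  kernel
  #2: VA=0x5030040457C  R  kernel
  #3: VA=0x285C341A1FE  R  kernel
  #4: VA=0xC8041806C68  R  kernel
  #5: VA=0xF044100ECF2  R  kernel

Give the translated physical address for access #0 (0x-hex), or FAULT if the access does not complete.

Walk each access:
#0 VA=0x4804141876A (r,kernel):
  L0 @0x1B[9] → 0x1C007  P=1,RW=1,US=1,PS=0
  L1 @0x1C[1] → 0x1F007  P=1,RW=1,US=1,PS=0
  L2 @0x1F[10] → 0x23007  P=1,RW=1,US=1,PS=0
  L3 @0x23[24] → 0x25007  P=1,RW=1,US=1,PS=0
  → PA=0x2576A  (4 entries read)
#1 VA=0xD044260185B (r,kernel):
  L0 @0x1B[26] → 0x29007  P=1,RW=1,US=1,PS=0
  L1 @0x29[17] → 0x2C007  P=1,RW=1,US=1,PS=0
  L2 @0x2C[19] → 0x2D007  P=1,RW=1,US=1,PS=0
  L3 @0x2D[1] → 0x2F007  P=1,RW=1,US=1,PS=0
  → PA=0x2F85B  (4 entries read)
#2 VA=0x5030040457C (r,kernel):
  L0 @0x1B[10] → 0x33007  P=1,RW=1,US=1,PS=0
  L1 @0x33[12] → 0x37007  P=1,RW=1,US=1,PS=0
  L2 @0x37[2] → 0x3A007  P=1,RW=1,US=1,PS=0
  L3 @0x3A[4] → 0x3C007  P=1,RW=1,US=1,PS=0
  → PA=0x3C57C  (4 entries read)
#3 VA=0x285C341A1FE (r,kernel):
  L0 @0x1B[5] → 0x40007  P=1,RW=1,US=1,PS=0
  L1 @0x40[23] → 0x43007  P=1,RW=1,US=1,PS=0
  L2 @0x43[26] → 0x46007  P=1,RW=1,US=1,PS=0
  L3 @0x46[26] → 0x47007  P=1,RW=1,US=1,PS=0
  → PA=0x471FE  (4 entries read)
#4 VA=0xC8041806C68 (r,kernel):
  L0 @0x1B[25] → 0x4B007  P=1,RW=1,US=1,PS=0
  L1 @0x4B[1] → 0x4D007  P=1,RW=1,US=1,PS=0
  L2 @0x4D[12] → 0x50007  P=1,RW=1,US=1,PS=0
  L3 @0x50[6] → 0x52007  P=1,RW=1,US=1,PS=0
  → PA=0x52C68  (4 entries read)
#5 VA=0xF044100ECF2 (r,kernel):
  L0 @0x1B[30] → 0x56007  P=1,RW=1,US=1,PS=0
  L1 @0x56[17] → 0x59007  P=1,RW=1,US=1,PS=0
  L2 @0x59[8] → 0x5B007  P=1,RW=1,US=1,PS=0
  L3 @0x5B[14] → 0x5F007  P=1,RW=1,US=1,PS=0
  → PA=0x5FCF2  (4 entries read)

Access #0 PA: 0x2576A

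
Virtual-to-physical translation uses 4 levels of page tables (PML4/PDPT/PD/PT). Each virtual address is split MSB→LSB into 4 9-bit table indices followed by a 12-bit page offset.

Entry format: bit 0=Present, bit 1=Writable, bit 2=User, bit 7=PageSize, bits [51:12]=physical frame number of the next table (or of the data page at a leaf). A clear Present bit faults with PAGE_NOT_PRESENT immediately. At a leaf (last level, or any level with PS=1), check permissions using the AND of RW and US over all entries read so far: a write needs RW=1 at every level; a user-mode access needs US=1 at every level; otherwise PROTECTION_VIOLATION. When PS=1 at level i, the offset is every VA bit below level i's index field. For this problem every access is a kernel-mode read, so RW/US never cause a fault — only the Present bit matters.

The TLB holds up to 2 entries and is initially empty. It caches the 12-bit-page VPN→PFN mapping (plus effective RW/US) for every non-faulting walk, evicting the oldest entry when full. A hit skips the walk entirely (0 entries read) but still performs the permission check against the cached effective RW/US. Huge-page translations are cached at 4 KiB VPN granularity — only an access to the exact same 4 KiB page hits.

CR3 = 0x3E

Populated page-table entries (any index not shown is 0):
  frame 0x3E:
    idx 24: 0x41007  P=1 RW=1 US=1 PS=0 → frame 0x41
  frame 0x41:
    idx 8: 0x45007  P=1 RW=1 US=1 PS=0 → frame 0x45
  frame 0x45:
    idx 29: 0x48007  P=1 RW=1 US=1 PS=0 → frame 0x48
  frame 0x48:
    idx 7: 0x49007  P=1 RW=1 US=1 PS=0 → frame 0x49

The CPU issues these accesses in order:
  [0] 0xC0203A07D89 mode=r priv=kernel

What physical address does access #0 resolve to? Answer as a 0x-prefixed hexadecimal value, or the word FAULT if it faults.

Per-access translation:
#0 VA=0xC0203A07D89 (r,kernel):
  L0 @0x3E[24] → 0x41007  P=1,RW=1,US=1,PS=0
  L1 @0x41[8] → 0x45007  P=1,RW=1,US=1,PS=0
  L2 @0x45[29] → 0x48007  P=1,RW=1,US=1,PS=0
  L3 @0x48[7] → 0x49007  P=1,RW=1,US=1,PS=0
  ⇒ phys 0x49D89  [4 reads]

Access #0 PA: 0x49D89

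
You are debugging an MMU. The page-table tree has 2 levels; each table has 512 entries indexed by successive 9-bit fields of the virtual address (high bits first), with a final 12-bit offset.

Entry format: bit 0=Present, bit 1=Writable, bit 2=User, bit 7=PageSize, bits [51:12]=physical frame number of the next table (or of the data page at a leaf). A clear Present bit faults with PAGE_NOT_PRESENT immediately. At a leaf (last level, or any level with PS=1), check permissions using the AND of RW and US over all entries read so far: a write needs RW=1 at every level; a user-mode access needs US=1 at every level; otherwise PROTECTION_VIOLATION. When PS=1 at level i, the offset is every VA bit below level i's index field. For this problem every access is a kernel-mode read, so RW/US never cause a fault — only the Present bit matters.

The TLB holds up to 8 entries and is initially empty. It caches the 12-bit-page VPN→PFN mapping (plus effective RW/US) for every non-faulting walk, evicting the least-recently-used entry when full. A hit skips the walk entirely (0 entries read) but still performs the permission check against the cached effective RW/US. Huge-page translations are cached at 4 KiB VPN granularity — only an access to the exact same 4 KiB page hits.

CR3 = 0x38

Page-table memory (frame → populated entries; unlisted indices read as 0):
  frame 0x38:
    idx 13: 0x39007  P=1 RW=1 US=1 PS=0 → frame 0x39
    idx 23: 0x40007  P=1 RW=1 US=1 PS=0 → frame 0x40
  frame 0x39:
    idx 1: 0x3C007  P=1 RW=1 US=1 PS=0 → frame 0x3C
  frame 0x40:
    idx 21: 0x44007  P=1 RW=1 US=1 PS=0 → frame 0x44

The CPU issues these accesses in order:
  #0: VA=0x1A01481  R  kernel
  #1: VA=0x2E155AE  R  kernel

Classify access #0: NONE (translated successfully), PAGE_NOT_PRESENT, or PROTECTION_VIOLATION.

Per-access translation:
#0 VA=0x1A01481 (r,kernel):
  lvl0: tbl 0x38, slot 13 ⇒ 0x39007 (P1/RW1/US1/PS0)
  lvl1: tbl 0x39, slot 1 ⇒ 0x3C007 (P1/RW1/US1/PS0)
  → PA=0x3C481  (2 entries read)
#1 VA=0x2E155AE (r,kernel):
  lvl0: tbl 0x38, slot 23 ⇒ 0x40007 (P1/RW1/US1/PS0)
  lvl1: tbl 0x40, slot 21 ⇒ 0x44007 (P1/RW1/US1/PS0)
  → PA=0x445AE  (2 entries read)

Access #0 fault: NONE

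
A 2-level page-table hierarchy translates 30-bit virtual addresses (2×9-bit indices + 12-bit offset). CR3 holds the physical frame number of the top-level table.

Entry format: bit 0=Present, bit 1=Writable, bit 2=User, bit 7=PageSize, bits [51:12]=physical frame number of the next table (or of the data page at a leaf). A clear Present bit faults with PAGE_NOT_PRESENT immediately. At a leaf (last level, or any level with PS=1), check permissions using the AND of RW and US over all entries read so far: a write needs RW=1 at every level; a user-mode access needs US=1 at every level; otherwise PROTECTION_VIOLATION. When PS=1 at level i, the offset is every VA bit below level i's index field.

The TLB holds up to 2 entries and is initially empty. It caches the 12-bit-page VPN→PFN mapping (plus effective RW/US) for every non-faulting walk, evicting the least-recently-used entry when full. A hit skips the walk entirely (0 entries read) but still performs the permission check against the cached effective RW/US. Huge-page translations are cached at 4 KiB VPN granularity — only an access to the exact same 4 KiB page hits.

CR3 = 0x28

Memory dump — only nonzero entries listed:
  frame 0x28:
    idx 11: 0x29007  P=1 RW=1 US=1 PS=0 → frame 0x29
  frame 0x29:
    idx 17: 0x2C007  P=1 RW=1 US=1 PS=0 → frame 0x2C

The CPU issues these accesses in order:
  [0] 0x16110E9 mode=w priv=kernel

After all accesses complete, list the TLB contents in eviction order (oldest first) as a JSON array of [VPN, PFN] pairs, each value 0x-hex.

Trace:
#0 VA=0x16110E9 (w,kernel):
  L0 @0x28[11] → 0x29007  P=1,RW=1,US=1,PS=0
  L1 @0x29[17] → 0x2C007  P=1,RW=1,US=1,PS=0
  ⇒ phys 0x2C0E9  [2 reads]

TLB: [["0x1611", "0x2C"]]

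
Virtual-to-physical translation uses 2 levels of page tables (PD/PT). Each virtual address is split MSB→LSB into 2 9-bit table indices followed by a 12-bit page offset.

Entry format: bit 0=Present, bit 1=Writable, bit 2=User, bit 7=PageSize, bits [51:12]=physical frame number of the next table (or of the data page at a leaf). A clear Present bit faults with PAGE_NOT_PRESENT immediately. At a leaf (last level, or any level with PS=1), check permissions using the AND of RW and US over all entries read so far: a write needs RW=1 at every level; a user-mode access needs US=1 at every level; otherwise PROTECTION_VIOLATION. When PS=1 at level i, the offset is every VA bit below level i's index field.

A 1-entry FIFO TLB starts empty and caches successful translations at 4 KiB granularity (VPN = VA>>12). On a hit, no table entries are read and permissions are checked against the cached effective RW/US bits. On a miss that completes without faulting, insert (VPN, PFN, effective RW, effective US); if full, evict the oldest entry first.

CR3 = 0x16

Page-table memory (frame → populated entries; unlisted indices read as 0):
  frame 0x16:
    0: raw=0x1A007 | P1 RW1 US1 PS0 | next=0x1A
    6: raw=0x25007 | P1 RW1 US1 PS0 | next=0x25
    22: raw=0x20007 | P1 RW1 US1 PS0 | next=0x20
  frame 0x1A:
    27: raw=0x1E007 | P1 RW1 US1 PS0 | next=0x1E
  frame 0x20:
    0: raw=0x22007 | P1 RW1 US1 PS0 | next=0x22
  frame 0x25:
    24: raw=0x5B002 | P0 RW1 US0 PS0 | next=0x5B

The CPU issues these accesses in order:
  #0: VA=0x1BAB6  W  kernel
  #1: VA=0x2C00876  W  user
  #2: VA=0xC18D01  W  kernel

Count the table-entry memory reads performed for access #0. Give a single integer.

Walk each access:
#0 VA=0x1BAB6 (w,kernel):
  [0] read 0x16 idx=0: raw=0x1A007 flags P=1 W=1 U=1 S=0
  [1] read 0x1A idx=27: raw=0x1E007 flags P=1 W=1 U=1 S=0
  ⇒ phys 0x1EAB6  [2 reads]
#1 VA=0x2C00876 (w,user):
  [0] read 0x16 idx=22: raw=0x20007 flags P=1 W=1 U=1 S=0
  [1] read 0x20 idx=0: raw=0x22007 flags P=1 W=1 U=1 S=0
  ⇒ phys 0x22876  [2 reads]
#2 VA=0xC18D01 (w,kernel):
  [0] read 0x16 idx=6: raw=0x25007 flags P=1 W=1 U=1 S=0
  [1] read 0x25 idx=24: raw=0x5B002 flags P=0 W=1 U=0 S=0
  ✗ PAGE_NOT_PRESENT  [2 reads]

Entries read for #0: 2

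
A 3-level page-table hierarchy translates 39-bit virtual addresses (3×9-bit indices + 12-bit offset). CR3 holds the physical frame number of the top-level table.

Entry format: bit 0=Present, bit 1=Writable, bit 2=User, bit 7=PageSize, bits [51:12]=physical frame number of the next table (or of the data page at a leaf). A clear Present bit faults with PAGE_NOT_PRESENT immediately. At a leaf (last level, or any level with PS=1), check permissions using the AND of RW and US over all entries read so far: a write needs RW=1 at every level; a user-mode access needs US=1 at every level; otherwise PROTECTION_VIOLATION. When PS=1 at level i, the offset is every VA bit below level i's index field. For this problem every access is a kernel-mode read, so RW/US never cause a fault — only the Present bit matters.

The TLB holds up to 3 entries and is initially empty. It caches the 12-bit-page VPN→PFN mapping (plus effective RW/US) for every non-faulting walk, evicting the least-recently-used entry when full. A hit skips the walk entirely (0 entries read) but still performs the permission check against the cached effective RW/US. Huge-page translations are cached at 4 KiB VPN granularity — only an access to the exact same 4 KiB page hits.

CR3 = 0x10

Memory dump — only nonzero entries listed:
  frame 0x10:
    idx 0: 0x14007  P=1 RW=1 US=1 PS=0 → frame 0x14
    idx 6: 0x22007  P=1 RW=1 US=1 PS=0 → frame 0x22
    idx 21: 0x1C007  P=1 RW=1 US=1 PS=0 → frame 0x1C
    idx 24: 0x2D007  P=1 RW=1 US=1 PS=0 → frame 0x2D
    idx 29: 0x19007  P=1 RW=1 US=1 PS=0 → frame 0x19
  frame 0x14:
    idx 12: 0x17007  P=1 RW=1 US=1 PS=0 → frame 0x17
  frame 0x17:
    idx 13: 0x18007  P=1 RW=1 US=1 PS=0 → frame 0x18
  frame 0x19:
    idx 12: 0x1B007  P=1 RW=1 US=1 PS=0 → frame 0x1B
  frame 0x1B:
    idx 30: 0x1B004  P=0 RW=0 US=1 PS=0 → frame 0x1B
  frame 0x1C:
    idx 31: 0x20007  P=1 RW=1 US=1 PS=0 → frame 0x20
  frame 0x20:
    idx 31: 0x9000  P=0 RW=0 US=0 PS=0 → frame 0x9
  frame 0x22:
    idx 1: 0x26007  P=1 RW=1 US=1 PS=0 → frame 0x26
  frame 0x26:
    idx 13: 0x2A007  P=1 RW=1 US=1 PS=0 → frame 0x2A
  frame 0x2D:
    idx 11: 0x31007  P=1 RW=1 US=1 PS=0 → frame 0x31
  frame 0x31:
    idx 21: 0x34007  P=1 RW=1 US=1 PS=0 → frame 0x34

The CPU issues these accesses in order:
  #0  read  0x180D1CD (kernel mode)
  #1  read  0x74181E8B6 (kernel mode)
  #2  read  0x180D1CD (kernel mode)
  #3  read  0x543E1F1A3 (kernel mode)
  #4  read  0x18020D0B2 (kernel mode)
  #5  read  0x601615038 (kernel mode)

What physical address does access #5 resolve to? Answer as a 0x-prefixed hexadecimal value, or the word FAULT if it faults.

Per-access translation:
#0 VA=0x180D1CD (r,kernel):
  [0] read 0x10 idx=0: raw=0x14007 flags P=1 W=1 U=1 S=0
  [1] read 0x14 idx=12: raw=0x17007 flags P=1 W=1 U=1 S=0
  [2] read 0x17 idx=13: raw=0x18007 flags P=1 W=1 U=1 S=0
  → PA=0x181CD  (3 entries read)
#1 VA=0x74181E8B6 (r,kernel):
  [0] read 0x10 idx=29: raw=0x19007 flags P=1 W=1 U=1 S=0
  [1] read 0x19 idx=12: raw=0x1B007 flags P=1 W=1 U=1 S=0
  [2] read 0x1B idx=30: raw=0x1B004 flags P=0 W=0 U=1 S=0
  ✗ PAGE_NOT_PRESENT  [3 reads]
#2 VA=0x180D1CD (r,kernel):
  TLB hit vpn=0x180D → PA=0x181CD
#3 VA=0x543E1F1A3 (r,kernel):
  [0] read 0x10 idx=21: raw=0x1C007 flags P=1 W=1 U=1 S=0
  [1] read 0x1C idx=31: raw=0x20007 flags P=1 W=1 U=1 S=0
  [2] read 0x20 idx=31: raw=0x9000 flags P=0 W=0 U=0 S=0
  ✗ PAGE_NOT_PRESENT  [3 reads]
#4 VA=0x18020D0B2 (r,kernel):
  [0] read 0x10 idx=6: raw=0x22007 flags P=1 W=1 U=1 S=0
  [1] read 0x22 idx=1: raw=0x26007 flags P=1 W=1 U=1 S=0
  [2] read 0x26 idx=13: raw=0x2A007 flags P=1 W=1 U=1 S=0
  → PA=0x2A0B2  (3 entries read)
#5 VA=0x601615038 (r,kernel):
  [0] read 0x10 idx=24: raw=0x2D007 flags P=1 W=1 U=1 S=0
  [1] read 0x2D idx=11: raw=0x31007 flags P=1 W=1 U=1 S=0
  [2] read 0x31 idx=21: raw=0x34007 flags P=1 W=1 U=1 S=0
  → PA=0x34038  (3 entries read)

Access #5 PA: 0x34038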